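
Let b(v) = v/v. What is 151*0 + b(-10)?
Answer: 1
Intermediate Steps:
b(v) = 1
151*0 + b(-10) = 151*0 + 1 = 0 + 1 = 1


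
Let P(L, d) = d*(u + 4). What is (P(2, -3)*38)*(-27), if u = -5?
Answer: -3078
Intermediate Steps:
P(L, d) = -d (P(L, d) = d*(-5 + 4) = d*(-1) = -d)
(P(2, -3)*38)*(-27) = (-1*(-3)*38)*(-27) = (3*38)*(-27) = 114*(-27) = -3078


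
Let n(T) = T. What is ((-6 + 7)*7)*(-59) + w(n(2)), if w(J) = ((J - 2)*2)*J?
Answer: -413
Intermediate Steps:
w(J) = J*(-4 + 2*J) (w(J) = ((-2 + J)*2)*J = (-4 + 2*J)*J = J*(-4 + 2*J))
((-6 + 7)*7)*(-59) + w(n(2)) = ((-6 + 7)*7)*(-59) + 2*2*(-2 + 2) = (1*7)*(-59) + 2*2*0 = 7*(-59) + 0 = -413 + 0 = -413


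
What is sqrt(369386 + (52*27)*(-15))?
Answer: sqrt(348326) ≈ 590.19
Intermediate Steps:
sqrt(369386 + (52*27)*(-15)) = sqrt(369386 + 1404*(-15)) = sqrt(369386 - 21060) = sqrt(348326)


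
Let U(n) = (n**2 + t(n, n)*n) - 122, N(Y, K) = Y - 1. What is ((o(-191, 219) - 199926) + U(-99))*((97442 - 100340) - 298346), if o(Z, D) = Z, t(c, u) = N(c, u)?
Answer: 54385989272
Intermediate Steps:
N(Y, K) = -1 + Y
t(c, u) = -1 + c
U(n) = -122 + n**2 + n*(-1 + n) (U(n) = (n**2 + (-1 + n)*n) - 122 = (n**2 + n*(-1 + n)) - 122 = -122 + n**2 + n*(-1 + n))
((o(-191, 219) - 199926) + U(-99))*((97442 - 100340) - 298346) = ((-191 - 199926) + (-122 - 1*(-99) + 2*(-99)**2))*((97442 - 100340) - 298346) = (-200117 + (-122 + 99 + 2*9801))*(-2898 - 298346) = (-200117 + (-122 + 99 + 19602))*(-301244) = (-200117 + 19579)*(-301244) = -180538*(-301244) = 54385989272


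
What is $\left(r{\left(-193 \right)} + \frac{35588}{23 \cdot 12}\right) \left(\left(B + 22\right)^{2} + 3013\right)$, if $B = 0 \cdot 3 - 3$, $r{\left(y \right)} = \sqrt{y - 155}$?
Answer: $\frac{30018478}{69} + 6748 i \sqrt{87} \approx 4.3505 \cdot 10^{5} + 62941.0 i$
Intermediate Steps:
$r{\left(y \right)} = \sqrt{-155 + y}$
$B = -3$ ($B = 0 - 3 = -3$)
$\left(r{\left(-193 \right)} + \frac{35588}{23 \cdot 12}\right) \left(\left(B + 22\right)^{2} + 3013\right) = \left(\sqrt{-155 - 193} + \frac{35588}{23 \cdot 12}\right) \left(\left(-3 + 22\right)^{2} + 3013\right) = \left(\sqrt{-348} + \frac{35588}{276}\right) \left(19^{2} + 3013\right) = \left(2 i \sqrt{87} + 35588 \cdot \frac{1}{276}\right) \left(361 + 3013\right) = \left(2 i \sqrt{87} + \frac{8897}{69}\right) 3374 = \left(\frac{8897}{69} + 2 i \sqrt{87}\right) 3374 = \frac{30018478}{69} + 6748 i \sqrt{87}$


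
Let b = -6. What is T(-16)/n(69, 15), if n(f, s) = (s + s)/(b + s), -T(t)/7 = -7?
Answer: 147/10 ≈ 14.700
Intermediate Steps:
T(t) = 49 (T(t) = -7*(-7) = 49)
n(f, s) = 2*s/(-6 + s) (n(f, s) = (s + s)/(-6 + s) = (2*s)/(-6 + s) = 2*s/(-6 + s))
T(-16)/n(69, 15) = 49/((2*15/(-6 + 15))) = 49/((2*15/9)) = 49/((2*15*(⅑))) = 49/(10/3) = 49*(3/10) = 147/10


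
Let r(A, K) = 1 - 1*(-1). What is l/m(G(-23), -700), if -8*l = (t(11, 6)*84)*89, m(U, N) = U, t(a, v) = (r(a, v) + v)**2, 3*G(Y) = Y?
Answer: 179424/23 ≈ 7801.0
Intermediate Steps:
G(Y) = Y/3
r(A, K) = 2 (r(A, K) = 1 + 1 = 2)
t(a, v) = (2 + v)**2
l = -59808 (l = -(2 + 6)**2*84*89/8 = -8**2*84*89/8 = -64*84*89/8 = -672*89 = -1/8*478464 = -59808)
l/m(G(-23), -700) = -59808/((1/3)*(-23)) = -59808/(-23/3) = -59808*(-3/23) = 179424/23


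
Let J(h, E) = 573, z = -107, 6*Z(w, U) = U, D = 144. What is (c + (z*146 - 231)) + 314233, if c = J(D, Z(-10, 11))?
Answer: 298953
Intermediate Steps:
Z(w, U) = U/6
c = 573
(c + (z*146 - 231)) + 314233 = (573 + (-107*146 - 231)) + 314233 = (573 + (-15622 - 231)) + 314233 = (573 - 15853) + 314233 = -15280 + 314233 = 298953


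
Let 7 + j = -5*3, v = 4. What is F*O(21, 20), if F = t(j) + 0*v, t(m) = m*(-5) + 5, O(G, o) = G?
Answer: 2415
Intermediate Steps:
j = -22 (j = -7 - 5*3 = -7 - 15 = -22)
t(m) = 5 - 5*m (t(m) = -5*m + 5 = 5 - 5*m)
F = 115 (F = (5 - 5*(-22)) + 0*4 = (5 + 110) + 0 = 115 + 0 = 115)
F*O(21, 20) = 115*21 = 2415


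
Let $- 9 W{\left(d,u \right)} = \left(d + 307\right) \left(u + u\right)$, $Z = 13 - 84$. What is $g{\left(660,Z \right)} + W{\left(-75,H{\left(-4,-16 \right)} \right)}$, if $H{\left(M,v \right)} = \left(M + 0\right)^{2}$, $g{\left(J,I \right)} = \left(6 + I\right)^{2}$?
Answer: $\frac{30601}{9} \approx 3400.1$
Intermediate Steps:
$Z = -71$ ($Z = 13 - 84 = -71$)
$H{\left(M,v \right)} = M^{2}$
$W{\left(d,u \right)} = - \frac{2 u \left(307 + d\right)}{9}$ ($W{\left(d,u \right)} = - \frac{\left(d + 307\right) \left(u + u\right)}{9} = - \frac{\left(307 + d\right) 2 u}{9} = - \frac{2 u \left(307 + d\right)}{9}$)
$g{\left(660,Z \right)} + W{\left(-75,H{\left(-4,-16 \right)} \right)} = \left(6 - 71\right)^{2} - \frac{2 \left(-4\right)^{2} \left(307 - 75\right)}{9} = \left(-65\right)^{2} - \frac{32}{9} \cdot 232 = 4225 - \frac{7424}{9} = \frac{30601}{9}$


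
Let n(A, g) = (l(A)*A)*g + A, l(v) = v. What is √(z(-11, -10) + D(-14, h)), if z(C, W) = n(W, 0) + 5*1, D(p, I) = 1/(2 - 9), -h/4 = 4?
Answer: 6*I*√7/7 ≈ 2.2678*I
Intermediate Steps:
h = -16 (h = -4*4 = -16)
n(A, g) = A + g*A² (n(A, g) = (A*A)*g + A = A²*g + A = g*A² + A = A + g*A²)
D(p, I) = -⅐ (D(p, I) = 1/(-7) = -⅐)
z(C, W) = 5 + W (z(C, W) = W*(1 + W*0) + 5*1 = W*(1 + 0) + 5 = W*1 + 5 = W + 5 = 5 + W)
√(z(-11, -10) + D(-14, h)) = √((5 - 10) - ⅐) = √(-5 - ⅐) = √(-36/7) = 6*I*√7/7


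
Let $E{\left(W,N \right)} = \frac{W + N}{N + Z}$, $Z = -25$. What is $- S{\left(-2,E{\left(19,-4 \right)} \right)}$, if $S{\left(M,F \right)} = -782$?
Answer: $782$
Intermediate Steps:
$E{\left(W,N \right)} = \frac{N + W}{-25 + N}$ ($E{\left(W,N \right)} = \frac{W + N}{N - 25} = \frac{N + W}{-25 + N}$)
$- S{\left(-2,E{\left(19,-4 \right)} \right)} = \left(-1\right) \left(-782\right) = 782$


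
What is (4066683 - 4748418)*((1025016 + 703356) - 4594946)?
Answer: 1954243825890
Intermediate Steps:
(4066683 - 4748418)*((1025016 + 703356) - 4594946) = -681735*(1728372 - 4594946) = -681735*(-2866574) = 1954243825890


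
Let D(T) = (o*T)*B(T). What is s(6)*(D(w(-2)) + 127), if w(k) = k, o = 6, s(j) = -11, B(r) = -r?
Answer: -1133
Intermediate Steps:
D(T) = -6*T**2 (D(T) = (6*T)*(-T) = -6*T**2)
s(6)*(D(w(-2)) + 127) = -11*(-6*(-2)**2 + 127) = -11*(-6*4 + 127) = -11*(-24 + 127) = -11*103 = -1133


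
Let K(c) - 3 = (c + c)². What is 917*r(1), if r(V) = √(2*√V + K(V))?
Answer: 2751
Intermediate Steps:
K(c) = 3 + 4*c² (K(c) = 3 + (c + c)² = 3 + (2*c)² = 3 + 4*c²)
r(V) = √(3 + 2*√V + 4*V²) (r(V) = √(2*√V + (3 + 4*V²)) = √(3 + 2*√V + 4*V²))
917*r(1) = 917*√(3 + 2*√1 + 4*1²) = 917*√(3 + 2*1 + 4*1) = 917*√(3 + 2 + 4) = 917*√9 = 917*3 = 2751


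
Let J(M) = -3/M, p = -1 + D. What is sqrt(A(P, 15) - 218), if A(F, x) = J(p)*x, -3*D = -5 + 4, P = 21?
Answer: I*sqrt(602)/2 ≈ 12.268*I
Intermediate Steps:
D = 1/3 (D = -(-5 + 4)/3 = -1/3*(-1) = 1/3 ≈ 0.33333)
p = -2/3 (p = -1 + 1/3 = -2/3 ≈ -0.66667)
A(F, x) = 9*x/2 (A(F, x) = (-3/(-2/3))*x = (-3*(-3/2))*x = 9*x/2)
sqrt(A(P, 15) - 218) = sqrt((9/2)*15 - 218) = sqrt(135/2 - 218) = sqrt(-301/2) = I*sqrt(602)/2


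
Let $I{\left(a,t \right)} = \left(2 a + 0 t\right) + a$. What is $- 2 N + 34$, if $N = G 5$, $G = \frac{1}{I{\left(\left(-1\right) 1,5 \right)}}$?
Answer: $\frac{112}{3} \approx 37.333$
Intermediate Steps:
$I{\left(a,t \right)} = 3 a$ ($I{\left(a,t \right)} = \left(2 a + 0\right) + a = 2 a + a = 3 a$)
$G = - \frac{1}{3}$ ($G = \frac{1}{3 \left(\left(-1\right) 1\right)} = \frac{1}{3 \left(-1\right)} = \frac{1}{-3} = - \frac{1}{3} \approx -0.33333$)
$N = - \frac{5}{3}$ ($N = \left(- \frac{1}{3}\right) 5 = - \frac{5}{3} \approx -1.6667$)
$- 2 N + 34 = \left(-2\right) \left(- \frac{5}{3}\right) + 34 = \frac{10}{3} + 34 = \frac{112}{3}$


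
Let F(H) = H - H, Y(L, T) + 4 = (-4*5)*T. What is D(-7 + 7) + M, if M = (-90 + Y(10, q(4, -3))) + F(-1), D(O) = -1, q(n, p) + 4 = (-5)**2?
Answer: -515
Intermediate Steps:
q(n, p) = 21 (q(n, p) = -4 + (-5)**2 = -4 + 25 = 21)
Y(L, T) = -4 - 20*T (Y(L, T) = -4 + (-4*5)*T = -4 - 20*T)
F(H) = 0
M = -514 (M = (-90 + (-4 - 20*21)) + 0 = (-90 + (-4 - 420)) + 0 = (-90 - 424) + 0 = -514 + 0 = -514)
D(-7 + 7) + M = -1 - 514 = -515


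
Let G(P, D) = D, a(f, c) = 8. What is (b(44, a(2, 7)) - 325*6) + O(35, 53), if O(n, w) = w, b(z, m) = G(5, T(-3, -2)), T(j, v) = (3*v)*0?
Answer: -1897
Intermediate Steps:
T(j, v) = 0
b(z, m) = 0
(b(44, a(2, 7)) - 325*6) + O(35, 53) = (0 - 325*6) + 53 = (0 - 1950) + 53 = -1950 + 53 = -1897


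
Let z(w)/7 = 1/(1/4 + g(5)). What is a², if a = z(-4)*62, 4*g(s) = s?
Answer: 753424/9 ≈ 83714.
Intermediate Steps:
g(s) = s/4
z(w) = 14/3 (z(w) = 7/(1/4 + (¼)*5) = 7/(¼ + 5/4) = 7/(3/2) = 7*(⅔) = 14/3)
a = 868/3 (a = (14/3)*62 = 868/3 ≈ 289.33)
a² = (868/3)² = 753424/9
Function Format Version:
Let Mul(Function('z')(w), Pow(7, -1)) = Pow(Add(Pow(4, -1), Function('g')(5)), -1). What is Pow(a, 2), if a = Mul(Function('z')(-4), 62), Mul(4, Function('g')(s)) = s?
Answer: Rational(753424, 9) ≈ 83714.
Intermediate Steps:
Function('g')(s) = Mul(Rational(1, 4), s)
Function('z')(w) = Rational(14, 3) (Function('z')(w) = Mul(7, Pow(Add(Pow(4, -1), Mul(Rational(1, 4), 5)), -1)) = Mul(7, Pow(Add(Rational(1, 4), Rational(5, 4)), -1)) = Mul(7, Pow(Rational(3, 2), -1)) = Mul(7, Rational(2, 3)) = Rational(14, 3))
a = Rational(868, 3) (a = Mul(Rational(14, 3), 62) = Rational(868, 3) ≈ 289.33)
Pow(a, 2) = Pow(Rational(868, 3), 2) = Rational(753424, 9)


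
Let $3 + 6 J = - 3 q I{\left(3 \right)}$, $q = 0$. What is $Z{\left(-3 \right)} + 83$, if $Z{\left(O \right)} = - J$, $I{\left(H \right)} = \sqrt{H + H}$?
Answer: $\frac{167}{2} \approx 83.5$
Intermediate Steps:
$I{\left(H \right)} = \sqrt{2} \sqrt{H}$ ($I{\left(H \right)} = \sqrt{2 H} = \sqrt{2} \sqrt{H}$)
$J = - \frac{1}{2}$ ($J = - \frac{1}{2} + \frac{\left(-3\right) 0 \sqrt{2} \sqrt{3}}{6} = - \frac{1}{2} + \frac{0 \sqrt{6}}{6} = - \frac{1}{2} + \frac{1}{6} \cdot 0 = - \frac{1}{2} + 0 = - \frac{1}{2} \approx -0.5$)
$Z{\left(O \right)} = \frac{1}{2}$ ($Z{\left(O \right)} = \left(-1\right) \left(- \frac{1}{2}\right) = \frac{1}{2}$)
$Z{\left(-3 \right)} + 83 = \frac{1}{2} + 83 = \frac{167}{2}$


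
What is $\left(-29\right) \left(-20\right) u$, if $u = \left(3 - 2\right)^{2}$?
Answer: $580$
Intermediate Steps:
$u = 1$ ($u = 1^{2} = 1$)
$\left(-29\right) \left(-20\right) u = \left(-29\right) \left(-20\right) 1 = 580 \cdot 1 = 580$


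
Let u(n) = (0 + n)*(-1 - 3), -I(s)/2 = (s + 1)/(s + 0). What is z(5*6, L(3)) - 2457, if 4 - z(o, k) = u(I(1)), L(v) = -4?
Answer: -2469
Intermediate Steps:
I(s) = -2*(1 + s)/s (I(s) = -2*(s + 1)/(s + 0) = -2*(1 + s)/s)
u(n) = -4*n (u(n) = n*(-4) = -4*n)
z(o, k) = -12 (z(o, k) = 4 - (-4)*(-2 - 2/1) = 4 - (-4)*(-2 - 2*1) = 4 - (-4)*(-2 - 2) = 4 - (-4)*(-4) = 4 - 1*16 = 4 - 16 = -12)
z(5*6, L(3)) - 2457 = -12 - 2457 = -2469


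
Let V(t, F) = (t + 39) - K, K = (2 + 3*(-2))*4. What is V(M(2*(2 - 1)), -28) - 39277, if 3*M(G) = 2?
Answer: -117664/3 ≈ -39221.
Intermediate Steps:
M(G) = 2/3 (M(G) = (1/3)*2 = 2/3)
K = -16 (K = (2 - 6)*4 = -4*4 = -16)
V(t, F) = 55 + t (V(t, F) = (t + 39) - 1*(-16) = (39 + t) + 16 = 55 + t)
V(M(2*(2 - 1)), -28) - 39277 = (55 + 2/3) - 39277 = 167/3 - 39277 = -117664/3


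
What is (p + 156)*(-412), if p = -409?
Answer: 104236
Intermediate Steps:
(p + 156)*(-412) = (-409 + 156)*(-412) = -253*(-412) = 104236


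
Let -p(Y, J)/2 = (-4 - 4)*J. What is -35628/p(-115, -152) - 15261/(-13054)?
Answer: 62775333/3968416 ≈ 15.819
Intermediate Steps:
p(Y, J) = 16*J (p(Y, J) = -2*(-4 - 4)*J = -(-16)*J = 16*J)
-35628/p(-115, -152) - 15261/(-13054) = -35628/(16*(-152)) - 15261/(-13054) = -35628/(-2432) - 15261*(-1/13054) = -35628*(-1/2432) + 15261/13054 = 8907/608 + 15261/13054 = 62775333/3968416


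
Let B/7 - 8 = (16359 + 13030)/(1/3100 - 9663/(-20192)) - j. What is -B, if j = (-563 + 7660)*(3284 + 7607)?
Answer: 4051370141970109/7493873 ≈ 5.4062e+8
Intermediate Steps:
j = 77293427 (j = 7097*10891 = 77293427)
B = -4051370141970109/7493873 (B = 56 + 7*((16359 + 13030)/(1/3100 - 9663/(-20192)) - 1*77293427) = 56 + 7*(29389/(1/3100 - 9663*(-1/20192)) - 77293427) = 56 + 7*(29389/(1/3100 + 9663/20192) - 77293427) = 56 + 7*(29389/(7493873/15648800) - 77293427) = 56 + 7*(29389*(15648800/7493873) - 77293427) = 56 + 7*(459902583200/7493873 - 77293427) = 56 + 7*(-578767223089571/7493873) = 56 - 4051370561626997/7493873 = -4051370141970109/7493873 ≈ -5.4062e+8)
-B = -1*(-4051370141970109/7493873) = 4051370141970109/7493873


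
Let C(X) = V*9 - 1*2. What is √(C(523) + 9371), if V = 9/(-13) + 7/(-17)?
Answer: 3*√50789557/221 ≈ 96.742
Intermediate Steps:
V = -244/221 (V = 9*(-1/13) + 7*(-1/17) = -9/13 - 7/17 = -244/221 ≈ -1.1041)
C(X) = -2638/221 (C(X) = -244/221*9 - 1*2 = -2196/221 - 2 = -2638/221)
√(C(523) + 9371) = √(-2638/221 + 9371) = √(2068353/221) = 3*√50789557/221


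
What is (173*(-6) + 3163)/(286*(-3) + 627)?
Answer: -2125/231 ≈ -9.1991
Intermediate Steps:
(173*(-6) + 3163)/(286*(-3) + 627) = (-1038 + 3163)/(-858 + 627) = 2125/(-231) = 2125*(-1/231) = -2125/231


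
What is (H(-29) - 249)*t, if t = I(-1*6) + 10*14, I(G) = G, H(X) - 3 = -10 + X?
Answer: -38190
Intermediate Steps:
H(X) = -7 + X (H(X) = 3 + (-10 + X) = -7 + X)
t = 134 (t = -1*6 + 10*14 = -6 + 140 = 134)
(H(-29) - 249)*t = ((-7 - 29) - 249)*134 = (-36 - 249)*134 = -285*134 = -38190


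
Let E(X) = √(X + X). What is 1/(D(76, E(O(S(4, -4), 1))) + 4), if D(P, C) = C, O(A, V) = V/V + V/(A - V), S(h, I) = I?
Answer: 5/18 - √10/36 ≈ 0.18994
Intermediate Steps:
O(A, V) = 1 + V/(A - V)
E(X) = √2*√X (E(X) = √(2*X) = √2*√X)
1/(D(76, E(O(S(4, -4), 1))) + 4) = 1/(√2*√(-4/(-4 - 1*1)) + 4) = 1/(√2*√(-4/(-4 - 1)) + 4) = 1/(√2*√(-4/(-5)) + 4) = 1/(√2*√(-4*(-⅕)) + 4) = 1/(√2*√(⅘) + 4) = 1/(√2*(2*√5/5) + 4) = 1/(2*√10/5 + 4) = 1/(4 + 2*√10/5)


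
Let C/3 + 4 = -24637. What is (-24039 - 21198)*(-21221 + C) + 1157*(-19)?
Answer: 4304007145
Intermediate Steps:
C = -73923 (C = -12 + 3*(-24637) = -12 - 73911 = -73923)
(-24039 - 21198)*(-21221 + C) + 1157*(-19) = (-24039 - 21198)*(-21221 - 73923) + 1157*(-19) = -45237*(-95144) - 21983 = 4304029128 - 21983 = 4304007145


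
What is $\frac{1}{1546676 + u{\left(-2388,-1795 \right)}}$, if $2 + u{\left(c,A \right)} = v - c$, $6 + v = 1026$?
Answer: $\frac{1}{1550082} \approx 6.4513 \cdot 10^{-7}$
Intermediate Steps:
$v = 1020$ ($v = -6 + 1026 = 1020$)
$u{\left(c,A \right)} = 1018 - c$ ($u{\left(c,A \right)} = -2 - \left(-1020 + c\right) = 1018 - c$)
$\frac{1}{1546676 + u{\left(-2388,-1795 \right)}} = \frac{1}{1546676 + \left(1018 - -2388\right)} = \frac{1}{1546676 + \left(1018 + 2388\right)} = \frac{1}{1546676 + 3406} = \frac{1}{1550082}$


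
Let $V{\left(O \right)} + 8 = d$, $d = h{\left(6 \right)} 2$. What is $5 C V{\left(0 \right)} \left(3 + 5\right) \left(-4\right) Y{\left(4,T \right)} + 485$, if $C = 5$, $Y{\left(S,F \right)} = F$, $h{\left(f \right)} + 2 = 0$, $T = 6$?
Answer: $58085$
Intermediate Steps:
$h{\left(f \right)} = -2$ ($h{\left(f \right)} = -2 + 0 = -2$)
$d = -4$ ($d = \left(-2\right) 2 = -4$)
$V{\left(O \right)} = -12$ ($V{\left(O \right)} = -8 - 4 = -12$)
$5 C V{\left(0 \right)} \left(3 + 5\right) \left(-4\right) Y{\left(4,T \right)} + 485 = 5 \cdot 5 \left(-12\right) \left(3 + 5\right) \left(-4\right) 6 + 485 = 25 \left(-12\right) 8 \left(-4\right) 6 + 485 = \left(-300\right) 8 \left(-4\right) 6 + 485 = \left(-2400\right) \left(-4\right) 6 + 485 = 9600 \cdot 6 + 485 = 57600 + 485 = 58085$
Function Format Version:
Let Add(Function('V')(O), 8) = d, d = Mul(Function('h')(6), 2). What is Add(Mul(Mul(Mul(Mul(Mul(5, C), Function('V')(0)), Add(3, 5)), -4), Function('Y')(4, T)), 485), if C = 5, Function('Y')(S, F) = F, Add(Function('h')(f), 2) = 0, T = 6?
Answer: 58085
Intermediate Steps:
Function('h')(f) = -2 (Function('h')(f) = Add(-2, 0) = -2)
d = -4 (d = Mul(-2, 2) = -4)
Function('V')(O) = -12 (Function('V')(O) = Add(-8, -4) = -12)
Add(Mul(Mul(Mul(Mul(Mul(5, C), Function('V')(0)), Add(3, 5)), -4), Function('Y')(4, T)), 485) = Add(Mul(Mul(Mul(Mul(Mul(5, 5), -12), Add(3, 5)), -4), 6), 485) = Add(Mul(Mul(Mul(Mul(25, -12), 8), -4), 6), 485) = Add(Mul(Mul(Mul(-300, 8), -4), 6), 485) = Add(Mul(Mul(-2400, -4), 6), 485) = Add(Mul(9600, 6), 485) = Add(57600, 485) = 58085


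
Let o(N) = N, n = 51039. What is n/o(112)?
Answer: 51039/112 ≈ 455.71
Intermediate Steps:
n/o(112) = 51039/112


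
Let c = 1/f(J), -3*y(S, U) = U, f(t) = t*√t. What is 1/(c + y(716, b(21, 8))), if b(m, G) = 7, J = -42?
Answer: -172872/403369 - 42*I*√42/403369 ≈ -0.42857 - 0.00067479*I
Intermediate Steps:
f(t) = t^(3/2)
y(S, U) = -U/3
c = I*√42/1764 (c = 1/((-42)^(3/2)) = 1/(-42*I*√42) = I*√42/1764 ≈ 0.0036739*I)
1/(c + y(716, b(21, 8))) = 1/(I*√42/1764 - ⅓*7) = 1/(I*√42/1764 - 7/3) = 1/(-7/3 + I*√42/1764)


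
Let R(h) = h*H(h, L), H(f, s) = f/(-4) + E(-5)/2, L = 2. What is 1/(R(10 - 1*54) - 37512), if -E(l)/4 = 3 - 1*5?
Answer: -1/38172 ≈ -2.6197e-5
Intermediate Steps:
E(l) = 8 (E(l) = -4*(3 - 1*5) = -4*(3 - 5) = -4*(-2) = 8)
H(f, s) = 4 - f/4 (H(f, s) = f/(-4) + 8/2 = f*(-1/4) + 8*(1/2) = -f/4 + 4 = 4 - f/4)
R(h) = h*(4 - h/4)
1/(R(10 - 1*54) - 37512) = 1/((10 - 1*54)*(16 - (10 - 1*54))/4 - 37512) = 1/((10 - 54)*(16 - (10 - 54))/4 - 37512) = 1/((1/4)*(-44)*(16 - 1*(-44)) - 37512) = 1/((1/4)*(-44)*(16 + 44) - 37512) = 1/((1/4)*(-44)*60 - 37512) = 1/(-660 - 37512) = 1/(-38172) = -1/38172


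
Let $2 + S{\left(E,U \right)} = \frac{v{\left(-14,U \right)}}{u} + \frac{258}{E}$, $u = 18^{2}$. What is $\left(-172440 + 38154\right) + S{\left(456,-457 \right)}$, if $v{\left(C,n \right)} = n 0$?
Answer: $- \frac{10205845}{76} \approx -1.3429 \cdot 10^{5}$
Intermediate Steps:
$v{\left(C,n \right)} = 0$
$u = 324$
$S{\left(E,U \right)} = -2 + \frac{258}{E}$ ($S{\left(E,U \right)} = -2 + \left(\frac{0}{324} + \frac{258}{E}\right) = -2 + \left(0 \cdot \frac{1}{324} + \frac{258}{E}\right) = -2 + \left(0 + \frac{258}{E}\right) = -2 + \frac{258}{E}$)
$\left(-172440 + 38154\right) + S{\left(456,-457 \right)} = \left(-172440 + 38154\right) - \left(2 - \frac{258}{456}\right) = -134286 + \left(-2 + 258 \cdot \frac{1}{456}\right) = -134286 + \left(-2 + \frac{43}{76}\right) = -134286 - \frac{109}{76} = - \frac{10205845}{76}$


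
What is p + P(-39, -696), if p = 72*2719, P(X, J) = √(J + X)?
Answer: 195768 + 7*I*√15 ≈ 1.9577e+5 + 27.111*I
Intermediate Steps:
p = 195768
p + P(-39, -696) = 195768 + √(-696 - 39) = 195768 + √(-735) = 195768 + 7*I*√15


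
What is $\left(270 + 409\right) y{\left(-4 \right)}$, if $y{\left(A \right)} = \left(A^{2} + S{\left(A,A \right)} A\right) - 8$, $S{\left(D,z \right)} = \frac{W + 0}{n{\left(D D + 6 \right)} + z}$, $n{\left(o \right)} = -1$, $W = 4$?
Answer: $\frac{38024}{5} \approx 7604.8$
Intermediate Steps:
$S{\left(D,z \right)} = \frac{4}{-1 + z}$ ($S{\left(D,z \right)} = \frac{4 + 0}{-1 + z} = \frac{4}{-1 + z}$)
$y{\left(A \right)} = -8 + A^{2} + \frac{4 A}{-1 + A}$ ($y{\left(A \right)} = \left(A^{2} + \frac{4}{-1 + A} A\right) - 8 = \left(A^{2} + \frac{4 A}{-1 + A}\right) - 8 = -8 + A^{2} + \frac{4 A}{-1 + A}$)
$\left(270 + 409\right) y{\left(-4 \right)} = \left(270 + 409\right) \frac{4 \left(-4\right) + \left(-1 - 4\right) \left(-8 + \left(-4\right)^{2}\right)}{-1 - 4} = 679 \frac{-16 - 5 \left(-8 + 16\right)}{-5} = 679 \left(- \frac{-16 - 40}{5}\right) = 679 \left(\left(- \frac{1}{5}\right) \left(-56\right)\right) = 679 \cdot \frac{56}{5} = \frac{38024}{5}$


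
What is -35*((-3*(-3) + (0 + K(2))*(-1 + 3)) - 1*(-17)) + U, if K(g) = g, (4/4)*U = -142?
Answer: -1192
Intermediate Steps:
U = -142
-35*((-3*(-3) + (0 + K(2))*(-1 + 3)) - 1*(-17)) + U = -35*((-3*(-3) + (0 + 2)*(-1 + 3)) - 1*(-17)) - 142 = -35*((9 + 2*2) + 17) - 142 = -35*((9 + 4) + 17) - 142 = -35*(13 + 17) - 142 = -35*30 - 142 = -1050 - 142 = -1192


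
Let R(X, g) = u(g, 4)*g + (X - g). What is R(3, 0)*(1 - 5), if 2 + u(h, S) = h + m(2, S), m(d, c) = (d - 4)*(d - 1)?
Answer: -12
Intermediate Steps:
m(d, c) = (-1 + d)*(-4 + d) (m(d, c) = (-4 + d)*(-1 + d) = (-1 + d)*(-4 + d))
u(h, S) = -4 + h (u(h, S) = -2 + (h + (4 + 2**2 - 5*2)) = -2 + (h + (4 + 4 - 10)) = -2 + (h - 2) = -2 + (-2 + h) = -4 + h)
R(X, g) = X - g + g*(-4 + g) (R(X, g) = (-4 + g)*g + (X - g) = g*(-4 + g) + (X - g) = X - g + g*(-4 + g))
R(3, 0)*(1 - 5) = (3 - 1*0 + 0*(-4 + 0))*(1 - 5) = (3 + 0 + 0*(-4))*(-4) = (3 + 0 + 0)*(-4) = 3*(-4) = -12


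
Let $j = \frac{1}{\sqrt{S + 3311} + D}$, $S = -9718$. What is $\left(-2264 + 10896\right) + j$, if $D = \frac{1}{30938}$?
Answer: $\frac{2 \left(- 19785 i + 133528408 \sqrt{6407}\right)}{- i + 30938 \sqrt{6407}} \approx 8632.0 - 0.012493 i$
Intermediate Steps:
$D = \frac{1}{30938} \approx 3.2323 \cdot 10^{-5}$
$j = \frac{1}{\frac{1}{30938} + i \sqrt{6407}}$ ($j = \frac{1}{\sqrt{-9718 + 3311} + \frac{1}{30938}} = \frac{1}{\sqrt{-6407} + \frac{1}{30938}} = \frac{1}{i \sqrt{6407} + \frac{1}{30938}} = \frac{1}{\frac{1}{30938} + i \sqrt{6407}} \approx 5.0 \cdot 10^{-9} - 0.012493 i$)
$\left(-2264 + 10896\right) + j = \left(-2264 + 10896\right) + \left(\frac{30938}{6132523120509} - \frac{957159844 i \sqrt{6407}}{6132523120509}\right) = 8632 + \left(\frac{30938}{6132523120509} - \frac{957159844 i \sqrt{6407}}{6132523120509}\right) = \frac{52935939576264626}{6132523120509} - \frac{957159844 i \sqrt{6407}}{6132523120509}$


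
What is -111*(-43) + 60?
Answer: 4833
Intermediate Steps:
-111*(-43) + 60 = 4773 + 60 = 4833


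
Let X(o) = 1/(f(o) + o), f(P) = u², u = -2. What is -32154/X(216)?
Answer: -7073880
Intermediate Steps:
f(P) = 4 (f(P) = (-2)² = 4)
X(o) = 1/(4 + o)
-32154/X(216) = -32154/(1/(4 + 216)) = -32154/(1/220) = -32154/1/220 = -32154*220 = -7073880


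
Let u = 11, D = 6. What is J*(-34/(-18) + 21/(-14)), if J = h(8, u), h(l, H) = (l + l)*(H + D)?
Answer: 952/9 ≈ 105.78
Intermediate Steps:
h(l, H) = 2*l*(6 + H) (h(l, H) = (l + l)*(H + 6) = (2*l)*(6 + H) = 2*l*(6 + H))
J = 272 (J = 2*8*(6 + 11) = 2*8*17 = 272)
J*(-34/(-18) + 21/(-14)) = 272*(-34/(-18) + 21/(-14)) = 272*(-34*(-1/18) + 21*(-1/14)) = 272*(17/9 - 3/2) = 272*(7/18) = 952/9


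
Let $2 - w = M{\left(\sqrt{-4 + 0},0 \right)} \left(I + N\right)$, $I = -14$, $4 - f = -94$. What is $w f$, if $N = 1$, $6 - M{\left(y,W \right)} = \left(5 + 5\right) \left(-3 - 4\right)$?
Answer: $97020$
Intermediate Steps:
$f = 98$ ($f = 4 - -94 = 4 + 94 = 98$)
$M{\left(y,W \right)} = 76$ ($M{\left(y,W \right)} = 6 - \left(5 + 5\right) \left(-3 - 4\right) = 6 - 10 \left(-7\right) = 6 - -70 = 6 + 70 = 76$)
$w = 990$ ($w = 2 - 76 \left(-14 + 1\right) = 2 - 76 \left(-13\right) = 2 - -988 = 2 + 988 = 990$)
$w f = 990 \cdot 98 = 97020$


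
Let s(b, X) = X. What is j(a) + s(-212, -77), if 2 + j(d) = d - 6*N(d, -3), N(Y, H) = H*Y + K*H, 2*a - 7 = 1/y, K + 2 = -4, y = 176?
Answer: -42397/352 ≈ -120.45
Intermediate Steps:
K = -6 (K = -2 - 4 = -6)
a = 1233/352 (a = 7/2 + (½)/176 = 7/2 + (½)*(1/176) = 7/2 + 1/352 = 1233/352 ≈ 3.5028)
N(Y, H) = -6*H + H*Y (N(Y, H) = H*Y - 6*H = -6*H + H*Y)
j(d) = -110 + 19*d (j(d) = -2 + (d - (-18)*(-6 + d)) = -2 + (d - 6*(18 - 3*d)) = -2 + (d + (-108 + 18*d)) = -2 + (-108 + 19*d) = -110 + 19*d)
j(a) + s(-212, -77) = (-110 + 19*(1233/352)) - 77 = (-110 + 23427/352) - 77 = -15293/352 - 77 = -42397/352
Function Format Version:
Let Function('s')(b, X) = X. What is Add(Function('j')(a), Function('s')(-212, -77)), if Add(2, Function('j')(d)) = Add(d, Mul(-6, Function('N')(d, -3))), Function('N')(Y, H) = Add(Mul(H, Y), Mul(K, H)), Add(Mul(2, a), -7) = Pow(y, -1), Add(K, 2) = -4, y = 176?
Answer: Rational(-42397, 352) ≈ -120.45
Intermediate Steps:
K = -6 (K = Add(-2, -4) = -6)
a = Rational(1233, 352) (a = Add(Rational(7, 2), Mul(Rational(1, 2), Pow(176, -1))) = Add(Rational(7, 2), Mul(Rational(1, 2), Rational(1, 176))) = Add(Rational(7, 2), Rational(1, 352)) = Rational(1233, 352) ≈ 3.5028)
Function('N')(Y, H) = Add(Mul(-6, H), Mul(H, Y)) (Function('N')(Y, H) = Add(Mul(H, Y), Mul(-6, H)) = Add(Mul(-6, H), Mul(H, Y)))
Function('j')(d) = Add(-110, Mul(19, d)) (Function('j')(d) = Add(-2, Add(d, Mul(-6, Mul(-3, Add(-6, d))))) = Add(-2, Add(d, Mul(-6, Add(18, Mul(-3, d))))) = Add(-2, Add(d, Add(-108, Mul(18, d)))) = Add(-2, Add(-108, Mul(19, d))) = Add(-110, Mul(19, d)))
Add(Function('j')(a), Function('s')(-212, -77)) = Add(Add(-110, Mul(19, Rational(1233, 352))), -77) = Add(Add(-110, Rational(23427, 352)), -77) = Add(Rational(-15293, 352), -77) = Rational(-42397, 352)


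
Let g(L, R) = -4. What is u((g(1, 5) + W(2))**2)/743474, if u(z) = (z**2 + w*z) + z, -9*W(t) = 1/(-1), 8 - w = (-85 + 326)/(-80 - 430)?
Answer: 82978315/165849719076 ≈ 0.00050032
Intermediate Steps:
w = 4321/510 (w = 8 - (-85 + 326)/(-80 - 430) = 8 - 241/(-510) = 8 - 241*(-1)/510 = 8 - 1*(-241/510) = 8 + 241/510 = 4321/510 ≈ 8.4725)
W(t) = 1/9 (W(t) = -1/9/(-1) = -1/9*(-1) = 1/9)
u(z) = z**2 + 4831*z/510 (u(z) = (z**2 + 4321*z/510) + z = z**2 + 4831*z/510)
u((g(1, 5) + W(2))**2)/743474 = ((-4 + 1/9)**2*(4831 + 510*(-4 + 1/9)**2)/510)/743474 = ((-35/9)**2*(4831 + 510*(-35/9)**2)/510)*(1/743474) = ((1/510)*(1225/81)*(4831 + 510*(1225/81)))*(1/743474) = ((1/510)*(1225/81)*(4831 + 208250/27))*(1/743474) = ((1/510)*(1225/81)*(338687/27))*(1/743474) = (82978315/223074)*(1/743474) = 82978315/165849719076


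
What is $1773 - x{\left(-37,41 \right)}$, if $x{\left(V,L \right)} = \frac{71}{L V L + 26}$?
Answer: $\frac{110229254}{62171} \approx 1773.0$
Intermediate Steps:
$x{\left(V,L \right)} = \frac{71}{26 + V L^{2}}$ ($x{\left(V,L \right)} = \frac{71}{V L^{2} + 26} = \frac{71}{26 + V L^{2}}$)
$1773 - x{\left(-37,41 \right)} = 1773 - \frac{71}{26 - 37 \cdot 41^{2}} = 1773 - \frac{71}{26 - 62197} = 1773 - \frac{71}{-62171} = 1773 - 71 \left(- \frac{1}{62171}\right) = 1773 - - \frac{71}{62171} = 1773 + \frac{71}{62171} = \frac{110229254}{62171}$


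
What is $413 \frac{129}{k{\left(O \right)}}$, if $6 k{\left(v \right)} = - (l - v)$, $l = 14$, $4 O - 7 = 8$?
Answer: $- \frac{1278648}{41} \approx -31187.0$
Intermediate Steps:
$O = \frac{15}{4}$ ($O = \frac{7}{4} + \frac{1}{4} \cdot 8 = \frac{7}{4} + 2 = \frac{15}{4} \approx 3.75$)
$k{\left(v \right)} = - \frac{7}{3} + \frac{v}{6}$ ($k{\left(v \right)} = \frac{\left(-1\right) \left(14 - v\right)}{6} = \frac{-14 + v}{6} = - \frac{7}{3} + \frac{v}{6}$)
$413 \frac{129}{k{\left(O \right)}} = 413 \frac{129}{- \frac{7}{3} + \frac{1}{6} \cdot \frac{15}{4}} = 413 \frac{129}{- \frac{7}{3} + \frac{5}{8}} = 413 \frac{129}{- \frac{41}{24}} = 413 \cdot 129 \left(- \frac{24}{41}\right) = 413 \left(- \frac{3096}{41}\right) = - \frac{1278648}{41}$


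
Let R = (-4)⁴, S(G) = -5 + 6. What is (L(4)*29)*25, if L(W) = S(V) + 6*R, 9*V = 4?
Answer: 1114325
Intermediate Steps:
V = 4/9 (V = (⅑)*4 = 4/9 ≈ 0.44444)
S(G) = 1
R = 256
L(W) = 1537 (L(W) = 1 + 6*256 = 1 + 1536 = 1537)
(L(4)*29)*25 = (1537*29)*25 = 44573*25 = 1114325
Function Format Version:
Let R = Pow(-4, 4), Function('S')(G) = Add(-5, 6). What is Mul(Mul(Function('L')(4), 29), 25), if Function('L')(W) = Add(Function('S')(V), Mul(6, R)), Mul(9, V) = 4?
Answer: 1114325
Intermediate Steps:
V = Rational(4, 9) (V = Mul(Rational(1, 9), 4) = Rational(4, 9) ≈ 0.44444)
Function('S')(G) = 1
R = 256
Function('L')(W) = 1537 (Function('L')(W) = Add(1, Mul(6, 256)) = Add(1, 1536) = 1537)
Mul(Mul(Function('L')(4), 29), 25) = Mul(Mul(1537, 29), 25) = Mul(44573, 25) = 1114325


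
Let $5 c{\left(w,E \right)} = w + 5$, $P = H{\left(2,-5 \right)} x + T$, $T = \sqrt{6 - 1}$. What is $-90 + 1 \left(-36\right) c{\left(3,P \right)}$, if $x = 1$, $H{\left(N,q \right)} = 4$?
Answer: $- \frac{738}{5} \approx -147.6$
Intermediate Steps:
$T = \sqrt{5} \approx 2.2361$
$P = 4 + \sqrt{5}$ ($P = 4 \cdot 1 + \sqrt{5} = 4 + \sqrt{5} \approx 6.2361$)
$c{\left(w,E \right)} = 1 + \frac{w}{5}$ ($c{\left(w,E \right)} = \frac{w + 5}{5} = \frac{5 + w}{5} = 1 + \frac{w}{5}$)
$-90 + 1 \left(-36\right) c{\left(3,P \right)} = -90 + 1 \left(-36\right) \left(1 + \frac{1}{5} \cdot 3\right) = -90 - 36 \left(1 + \frac{3}{5}\right) = -90 - \frac{288}{5} = - \frac{738}{5}$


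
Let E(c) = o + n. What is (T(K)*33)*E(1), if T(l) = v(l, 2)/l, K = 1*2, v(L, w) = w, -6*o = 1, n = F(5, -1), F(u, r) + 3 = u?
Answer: 121/2 ≈ 60.500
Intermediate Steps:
F(u, r) = -3 + u
n = 2 (n = -3 + 5 = 2)
o = -⅙ (o = -⅙*1 = -⅙ ≈ -0.16667)
K = 2
E(c) = 11/6 (E(c) = -⅙ + 2 = 11/6)
T(l) = 2/l
(T(K)*33)*E(1) = ((2/2)*33)*(11/6) = ((2*(½))*33)*(11/6) = (1*33)*(11/6) = 33*(11/6) = 121/2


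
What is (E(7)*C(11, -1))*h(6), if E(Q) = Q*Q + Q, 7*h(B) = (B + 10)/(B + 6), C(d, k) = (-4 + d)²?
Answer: 1568/3 ≈ 522.67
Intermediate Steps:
h(B) = (10 + B)/(7*(6 + B)) (h(B) = ((B + 10)/(B + 6))/7 = ((10 + B)/(6 + B))/7 = (10 + B)/(7*(6 + B)))
E(Q) = Q + Q² (E(Q) = Q² + Q = Q + Q²)
(E(7)*C(11, -1))*h(6) = ((7*(1 + 7))*(-4 + 11)²)*((10 + 6)/(7*(6 + 6))) = ((7*8)*7²)*((⅐)*16/12) = (56*49)*((⅐)*(1/12)*16) = 2744*(4/21) = 1568/3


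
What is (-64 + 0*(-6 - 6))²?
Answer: 4096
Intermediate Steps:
(-64 + 0*(-6 - 6))² = (-64 + 0*(-12))² = (-64 + 0)² = (-64)² = 4096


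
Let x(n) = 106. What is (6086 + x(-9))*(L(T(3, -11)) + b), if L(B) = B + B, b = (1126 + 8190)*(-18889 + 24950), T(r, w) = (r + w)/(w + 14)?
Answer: 349626763968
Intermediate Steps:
T(r, w) = (r + w)/(14 + w)
b = 56464276 (b = 9316*6061 = 56464276)
L(B) = 2*B
(6086 + x(-9))*(L(T(3, -11)) + b) = (6086 + 106)*(2*((3 - 11)/(14 - 11)) + 56464276) = 6192*(2*(-8/3) + 56464276) = 6192*(-16/3 + 56464276) = 6192*(169392812/3) = 349626763968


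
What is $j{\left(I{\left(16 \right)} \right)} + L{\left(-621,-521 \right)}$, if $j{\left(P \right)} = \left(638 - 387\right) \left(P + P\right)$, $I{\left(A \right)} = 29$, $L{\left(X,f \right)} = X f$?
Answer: $338099$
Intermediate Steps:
$j{\left(P \right)} = 502 P$ ($j{\left(P \right)} = 251 \cdot 2 P = 502 P$)
$j{\left(I{\left(16 \right)} \right)} + L{\left(-621,-521 \right)} = 502 \cdot 29 - -323541 = 14558 + 323541 = 338099$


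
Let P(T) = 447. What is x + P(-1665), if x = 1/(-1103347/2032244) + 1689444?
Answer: 1864534132933/1103347 ≈ 1.6899e+6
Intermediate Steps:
x = 1864040936824/1103347 (x = 1/(-1103347*1/2032244) + 1689444 = 1/(-1103347/2032244) + 1689444 = -2032244/1103347 + 1689444 = 1864040936824/1103347 ≈ 1.6894e+6)
x + P(-1665) = 1864040936824/1103347 + 447 = 1864534132933/1103347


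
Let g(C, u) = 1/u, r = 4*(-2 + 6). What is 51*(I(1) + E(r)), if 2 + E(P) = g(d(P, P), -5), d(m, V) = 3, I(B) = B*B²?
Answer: -306/5 ≈ -61.200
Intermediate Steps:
I(B) = B³
r = 16 (r = 4*4 = 16)
E(P) = -11/5 (E(P) = -2 + 1/(-5) = -2 - ⅕ = -11/5)
51*(I(1) + E(r)) = 51*(1³ - 11/5) = 51*(1 - 11/5) = 51*(-6/5) = -306/5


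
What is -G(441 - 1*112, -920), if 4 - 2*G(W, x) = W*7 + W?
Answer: 1314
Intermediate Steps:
G(W, x) = 2 - 4*W (G(W, x) = 2 - (W*7 + W)/2 = 2 - (7*W + W)/2 = 2 - 4*W)
-G(441 - 1*112, -920) = -(2 - 4*(441 - 1*112)) = -(2 - 4*(441 - 112)) = -(2 - 4*329) = -(2 - 1316) = -1*(-1314) = 1314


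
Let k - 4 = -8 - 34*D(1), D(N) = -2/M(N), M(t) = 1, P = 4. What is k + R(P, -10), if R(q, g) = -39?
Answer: 25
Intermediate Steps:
D(N) = -2 (D(N) = -2/1 = -2*1 = -2)
k = 64 (k = 4 + (-8 - 34*(-2)) = 4 + (-8 + 68) = 4 + 60 = 64)
k + R(P, -10) = 64 - 39 = 25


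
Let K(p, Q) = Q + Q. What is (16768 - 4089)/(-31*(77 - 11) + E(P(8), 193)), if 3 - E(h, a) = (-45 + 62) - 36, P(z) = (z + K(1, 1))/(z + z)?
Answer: -12679/2024 ≈ -6.2643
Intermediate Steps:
K(p, Q) = 2*Q
P(z) = (2 + z)/(2*z) (P(z) = (z + 2*1)/(z + z) = (z + 2)/((2*z)) = (2 + z)*(1/(2*z)) = (2 + z)/(2*z))
E(h, a) = 22 (E(h, a) = 3 - ((-45 + 62) - 36) = 3 - (17 - 36) = 3 - 1*(-19) = 3 + 19 = 22)
(16768 - 4089)/(-31*(77 - 11) + E(P(8), 193)) = (16768 - 4089)/(-31*(77 - 11) + 22) = 12679/(-31*66 + 22) = 12679/(-2046 + 22) = 12679/(-2024) = 12679*(-1/2024) = -12679/2024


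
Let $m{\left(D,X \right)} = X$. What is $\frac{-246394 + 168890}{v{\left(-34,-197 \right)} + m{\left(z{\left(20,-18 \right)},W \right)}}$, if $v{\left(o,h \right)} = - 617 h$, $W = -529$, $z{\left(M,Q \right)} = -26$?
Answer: $- \frac{19376}{30255} \approx -0.64042$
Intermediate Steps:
$\frac{-246394 + 168890}{v{\left(-34,-197 \right)} + m{\left(z{\left(20,-18 \right)},W \right)}} = \frac{-246394 + 168890}{\left(-617\right) \left(-197\right) - 529} = - \frac{77504}{121549 - 529} = - \frac{77504}{121020} = \left(-77504\right) \frac{1}{121020} = - \frac{19376}{30255}$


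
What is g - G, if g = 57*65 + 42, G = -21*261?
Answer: 9228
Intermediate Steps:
G = -5481
g = 3747 (g = 3705 + 42 = 3747)
g - G = 3747 - 1*(-5481) = 3747 + 5481 = 9228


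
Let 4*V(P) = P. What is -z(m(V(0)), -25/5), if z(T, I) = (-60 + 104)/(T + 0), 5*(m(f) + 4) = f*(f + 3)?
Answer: 11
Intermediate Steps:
V(P) = P/4
m(f) = -4 + f*(3 + f)/5 (m(f) = -4 + (f*(f + 3))/5 = -4 + (f*(3 + f))/5 = -4 + f*(3 + f)/5)
z(T, I) = 44/T
-z(m(V(0)), -25/5) = -44/(-4 + ((¼)*0)²/5 + 3*((¼)*0)/5) = -44/(-4 + (⅕)*0² + (⅗)*0) = -44/(-4 + (⅕)*0 + 0) = -44/(-4 + 0 + 0) = -44/(-4) = -44*(-1)/4 = -1*(-11) = 11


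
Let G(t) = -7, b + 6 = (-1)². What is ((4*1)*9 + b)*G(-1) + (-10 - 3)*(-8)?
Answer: -113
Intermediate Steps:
b = -5 (b = -6 + (-1)² = -6 + 1 = -5)
((4*1)*9 + b)*G(-1) + (-10 - 3)*(-8) = ((4*1)*9 - 5)*(-7) + (-10 - 3)*(-8) = (4*9 - 5)*(-7) - 13*(-8) = (36 - 5)*(-7) + 104 = 31*(-7) + 104 = -217 + 104 = -113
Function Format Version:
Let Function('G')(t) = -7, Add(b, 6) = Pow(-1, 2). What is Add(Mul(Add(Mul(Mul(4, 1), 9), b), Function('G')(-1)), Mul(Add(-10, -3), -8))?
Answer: -113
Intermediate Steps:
b = -5 (b = Add(-6, Pow(-1, 2)) = Add(-6, 1) = -5)
Add(Mul(Add(Mul(Mul(4, 1), 9), b), Function('G')(-1)), Mul(Add(-10, -3), -8)) = Add(Mul(Add(Mul(Mul(4, 1), 9), -5), -7), Mul(Add(-10, -3), -8)) = Add(Mul(Add(Mul(4, 9), -5), -7), Mul(-13, -8)) = Add(Mul(Add(36, -5), -7), 104) = Add(Mul(31, -7), 104) = Add(-217, 104) = -113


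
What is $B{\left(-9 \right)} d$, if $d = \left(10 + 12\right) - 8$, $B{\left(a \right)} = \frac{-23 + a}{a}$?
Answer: $\frac{448}{9} \approx 49.778$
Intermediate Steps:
$B{\left(a \right)} = \frac{-23 + a}{a}$
$d = 14$ ($d = 22 - 8 = 14$)
$B{\left(-9 \right)} d = \frac{-23 - 9}{-9} \cdot 14 = \left(- \frac{1}{9}\right) \left(-32\right) 14 = \frac{32}{9} \cdot 14 = \frac{448}{9}$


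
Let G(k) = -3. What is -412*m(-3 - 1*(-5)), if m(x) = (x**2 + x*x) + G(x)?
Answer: -2060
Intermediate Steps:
m(x) = -3 + 2*x**2 (m(x) = (x**2 + x*x) - 3 = (x**2 + x**2) - 3 = 2*x**2 - 3 = -3 + 2*x**2)
-412*m(-3 - 1*(-5)) = -412*(-3 + 2*(-3 - 1*(-5))**2) = -412*(-3 + 2*(-3 + 5)**2) = -412*(-3 + 2*2**2) = -412*(-3 + 2*4) = -412*(-3 + 8) = -412*5 = -2060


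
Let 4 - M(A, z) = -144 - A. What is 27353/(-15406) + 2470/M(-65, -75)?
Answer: 35782521/1278698 ≈ 27.984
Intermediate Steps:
M(A, z) = 148 + A (M(A, z) = 4 - (-144 - A) = 4 + (144 + A) = 148 + A)
27353/(-15406) + 2470/M(-65, -75) = 27353/(-15406) + 2470/(148 - 65) = 27353*(-1/15406) + 2470/83 = -27353/15406 + 2470*(1/83) = -27353/15406 + 2470/83 = 35782521/1278698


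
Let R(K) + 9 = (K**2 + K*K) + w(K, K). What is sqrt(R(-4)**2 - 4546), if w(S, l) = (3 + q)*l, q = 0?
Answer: 5*I*sqrt(177) ≈ 66.521*I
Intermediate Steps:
w(S, l) = 3*l (w(S, l) = (3 + 0)*l = 3*l)
R(K) = -9 + 2*K**2 + 3*K (R(K) = -9 + ((K**2 + K*K) + 3*K) = -9 + ((K**2 + K**2) + 3*K) = -9 + (2*K**2 + 3*K) = -9 + 2*K**2 + 3*K)
sqrt(R(-4)**2 - 4546) = sqrt((-9 + 2*(-4)**2 + 3*(-4))**2 - 4546) = sqrt((-9 + 2*16 - 12)**2 - 4546) = sqrt((-9 + 32 - 12)**2 - 4546) = sqrt(11**2 - 4546) = sqrt(121 - 4546) = sqrt(-4425) = 5*I*sqrt(177)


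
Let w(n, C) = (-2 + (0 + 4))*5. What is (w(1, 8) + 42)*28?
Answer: 1456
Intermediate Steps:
w(n, C) = 10 (w(n, C) = (-2 + 4)*5 = 2*5 = 10)
(w(1, 8) + 42)*28 = (10 + 42)*28 = 52*28 = 1456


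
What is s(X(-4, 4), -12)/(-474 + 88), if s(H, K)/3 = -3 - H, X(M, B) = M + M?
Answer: -15/386 ≈ -0.038860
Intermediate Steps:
X(M, B) = 2*M
s(H, K) = -9 - 3*H (s(H, K) = 3*(-3 - H) = -9 - 3*H)
s(X(-4, 4), -12)/(-474 + 88) = (-9 - 6*(-4))/(-474 + 88) = (-9 - 3*(-8))/(-386) = (-9 + 24)*(-1/386) = 15*(-1/386) = -15/386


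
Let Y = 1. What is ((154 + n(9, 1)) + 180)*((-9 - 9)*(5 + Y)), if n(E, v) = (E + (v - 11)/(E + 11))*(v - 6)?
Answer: -31482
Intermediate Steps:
n(E, v) = (-6 + v)*(E + (-11 + v)/(11 + E)) (n(E, v) = (E + (-11 + v)/(11 + E))*(-6 + v) = (-6 + v)*(E + (-11 + v)/(11 + E)))
((154 + n(9, 1)) + 180)*((-9 - 9)*(5 + Y)) = ((154 + (66 + 1² - 66*9 - 17*1 - 6*9² + 1*9² + 11*9*1)/(11 + 9)) + 180)*((-9 - 9)*(5 + 1)) = ((154 + (66 + 1 - 594 - 17 - 6*81 + 1*81 + 99)/20) + 180)*(-18*6) = ((154 + (66 + 1 - 594 - 17 - 486 + 81 + 99)/20) + 180)*(-108) = ((154 + (1/20)*(-850)) + 180)*(-108) = ((154 - 85/2) + 180)*(-108) = (223/2 + 180)*(-108) = (583/2)*(-108) = -31482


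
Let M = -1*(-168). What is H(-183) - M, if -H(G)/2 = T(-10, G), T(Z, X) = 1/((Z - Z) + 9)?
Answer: -1514/9 ≈ -168.22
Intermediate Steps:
T(Z, X) = 1/9 (T(Z, X) = 1/(0 + 9) = 1/9)
H(G) = -2/9 (H(G) = -2*1/9 = -2/9)
M = 168
H(-183) - M = -2/9 - 1*168 = -2/9 - 168 = -1514/9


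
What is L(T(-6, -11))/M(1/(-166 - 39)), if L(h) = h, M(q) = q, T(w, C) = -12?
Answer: 2460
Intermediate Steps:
L(T(-6, -11))/M(1/(-166 - 39)) = -12/(1/(-166 - 39)) = -12/(1/(-205)) = -12/(-1/205) = -12*(-205) = 2460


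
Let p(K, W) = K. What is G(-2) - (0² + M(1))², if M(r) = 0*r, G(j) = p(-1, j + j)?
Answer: -1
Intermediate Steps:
G(j) = -1
M(r) = 0
G(-2) - (0² + M(1))² = -1 - (0² + 0)² = -1 - (0 + 0)² = -1 - 1*0² = -1 - 1*0 = -1 + 0 = -1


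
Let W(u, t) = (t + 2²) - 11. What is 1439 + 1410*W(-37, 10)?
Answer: 5669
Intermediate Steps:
W(u, t) = -7 + t (W(u, t) = (t + 4) - 11 = (4 + t) - 11 = -7 + t)
1439 + 1410*W(-37, 10) = 1439 + 1410*(-7 + 10) = 1439 + 1410*3 = 1439 + 4230 = 5669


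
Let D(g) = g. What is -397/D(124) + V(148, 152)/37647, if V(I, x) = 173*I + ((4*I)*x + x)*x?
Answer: 1687112365/4668228 ≈ 361.40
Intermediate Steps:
V(I, x) = 173*I + x*(x + 4*I*x) (V(I, x) = 173*I + (4*I*x + x)*x = 173*I + (x + 4*I*x)*x = 173*I + x*(x + 4*I*x))
-397/D(124) + V(148, 152)/37647 = -397/124 + (152**2 + 173*148 + 4*148*152**2)/37647 = -397*1/124 + (23104 + 25604 + 4*148*23104)*(1/37647) = -397/124 + (23104 + 25604 + 13677568)*(1/37647) = -397/124 + 13726276*(1/37647) = -397/124 + 13726276/37647 = 1687112365/4668228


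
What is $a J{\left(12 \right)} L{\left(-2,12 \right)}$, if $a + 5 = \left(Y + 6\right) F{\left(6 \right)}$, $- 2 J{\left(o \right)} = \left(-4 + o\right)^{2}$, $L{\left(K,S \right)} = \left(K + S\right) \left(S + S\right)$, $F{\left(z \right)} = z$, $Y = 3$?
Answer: $-376320$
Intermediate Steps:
$L{\left(K,S \right)} = 2 S \left(K + S\right)$ ($L{\left(K,S \right)} = \left(K + S\right) 2 S = 2 S \left(K + S\right)$)
$J{\left(o \right)} = - \frac{\left(-4 + o\right)^{2}}{2}$
$a = 49$ ($a = -5 + \left(3 + 6\right) 6 = -5 + 9 \cdot 6 = -5 + 54 = 49$)
$a J{\left(12 \right)} L{\left(-2,12 \right)} = 49 \left(- \frac{\left(-4 + 12\right)^{2}}{2}\right) 2 \cdot 12 \left(-2 + 12\right) = 49 \left(- \frac{8^{2}}{2}\right) 2 \cdot 12 \cdot 10 = 49 \left(\left(- \frac{1}{2}\right) 64\right) 240 = 49 \left(-32\right) 240 = \left(-1568\right) 240 = -376320$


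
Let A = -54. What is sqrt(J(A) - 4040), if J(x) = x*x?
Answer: 2*I*sqrt(281) ≈ 33.526*I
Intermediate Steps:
J(x) = x**2
sqrt(J(A) - 4040) = sqrt((-54)**2 - 4040) = sqrt(2916 - 4040) = sqrt(-1124) = 2*I*sqrt(281)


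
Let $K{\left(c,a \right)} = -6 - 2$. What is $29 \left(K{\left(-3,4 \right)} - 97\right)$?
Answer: $-3045$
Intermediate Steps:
$K{\left(c,a \right)} = -8$
$29 \left(K{\left(-3,4 \right)} - 97\right) = 29 \left(-8 - 97\right) = 29 \left(-105\right) = -3045$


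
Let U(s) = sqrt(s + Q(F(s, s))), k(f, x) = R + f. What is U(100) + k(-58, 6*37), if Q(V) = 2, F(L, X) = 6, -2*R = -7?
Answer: -109/2 + sqrt(102) ≈ -44.401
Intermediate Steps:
R = 7/2 (R = -1/2*(-7) = 7/2 ≈ 3.5000)
k(f, x) = 7/2 + f
U(s) = sqrt(2 + s) (U(s) = sqrt(s + 2) = sqrt(2 + s))
U(100) + k(-58, 6*37) = sqrt(2 + 100) + (7/2 - 58) = sqrt(102) - 109/2 = -109/2 + sqrt(102)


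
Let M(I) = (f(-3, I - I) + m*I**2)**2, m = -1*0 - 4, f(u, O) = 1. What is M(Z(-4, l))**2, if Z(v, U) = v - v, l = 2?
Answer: 1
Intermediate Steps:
Z(v, U) = 0
m = -4 (m = 0 - 4 = -4)
M(I) = (1 - 4*I**2)**2
M(Z(-4, l))**2 = ((-1 + 4*0**2)**2)**2 = ((-1 + 4*0)**2)**2 = ((-1 + 0)**2)**2 = ((-1)**2)**2 = 1**2 = 1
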